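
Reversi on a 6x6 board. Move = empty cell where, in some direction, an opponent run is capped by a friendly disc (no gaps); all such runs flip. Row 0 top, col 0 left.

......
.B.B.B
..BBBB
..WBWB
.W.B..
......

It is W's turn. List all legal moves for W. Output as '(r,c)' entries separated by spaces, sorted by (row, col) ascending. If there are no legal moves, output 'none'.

(0,0): no bracket -> illegal
(0,1): no bracket -> illegal
(0,2): no bracket -> illegal
(0,3): no bracket -> illegal
(0,4): no bracket -> illegal
(0,5): no bracket -> illegal
(1,0): no bracket -> illegal
(1,2): flips 2 -> legal
(1,4): flips 2 -> legal
(2,0): no bracket -> illegal
(2,1): no bracket -> illegal
(3,1): no bracket -> illegal
(4,2): no bracket -> illegal
(4,4): no bracket -> illegal
(4,5): no bracket -> illegal
(5,2): flips 1 -> legal
(5,3): no bracket -> illegal
(5,4): flips 1 -> legal

Answer: (1,2) (1,4) (5,2) (5,4)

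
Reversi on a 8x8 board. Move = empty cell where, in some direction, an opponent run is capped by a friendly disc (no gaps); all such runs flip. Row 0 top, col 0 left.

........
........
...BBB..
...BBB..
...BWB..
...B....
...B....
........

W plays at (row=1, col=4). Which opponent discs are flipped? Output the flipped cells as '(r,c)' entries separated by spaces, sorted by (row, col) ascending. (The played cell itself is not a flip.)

Dir NW: first cell '.' (not opp) -> no flip
Dir N: first cell '.' (not opp) -> no flip
Dir NE: first cell '.' (not opp) -> no flip
Dir W: first cell '.' (not opp) -> no flip
Dir E: first cell '.' (not opp) -> no flip
Dir SW: opp run (2,3), next='.' -> no flip
Dir S: opp run (2,4) (3,4) capped by W -> flip
Dir SE: opp run (2,5), next='.' -> no flip

Answer: (2,4) (3,4)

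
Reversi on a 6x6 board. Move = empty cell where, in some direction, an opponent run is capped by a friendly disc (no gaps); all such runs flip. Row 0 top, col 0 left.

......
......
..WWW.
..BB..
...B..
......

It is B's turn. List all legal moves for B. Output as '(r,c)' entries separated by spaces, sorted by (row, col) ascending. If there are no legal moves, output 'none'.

Answer: (1,1) (1,2) (1,3) (1,4) (1,5)

Derivation:
(1,1): flips 1 -> legal
(1,2): flips 1 -> legal
(1,3): flips 1 -> legal
(1,4): flips 1 -> legal
(1,5): flips 1 -> legal
(2,1): no bracket -> illegal
(2,5): no bracket -> illegal
(3,1): no bracket -> illegal
(3,4): no bracket -> illegal
(3,5): no bracket -> illegal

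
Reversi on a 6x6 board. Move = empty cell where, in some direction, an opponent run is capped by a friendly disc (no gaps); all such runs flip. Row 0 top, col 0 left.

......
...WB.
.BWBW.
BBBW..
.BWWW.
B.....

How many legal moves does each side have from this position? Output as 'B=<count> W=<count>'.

-- B to move --
(0,2): no bracket -> illegal
(0,3): flips 1 -> legal
(0,4): flips 2 -> legal
(1,1): no bracket -> illegal
(1,2): flips 2 -> legal
(1,5): no bracket -> illegal
(2,5): flips 1 -> legal
(3,4): flips 2 -> legal
(3,5): no bracket -> illegal
(4,5): flips 3 -> legal
(5,1): no bracket -> illegal
(5,2): flips 1 -> legal
(5,3): flips 3 -> legal
(5,4): flips 1 -> legal
(5,5): no bracket -> illegal
B mobility = 9
-- W to move --
(0,3): no bracket -> illegal
(0,4): flips 1 -> legal
(0,5): no bracket -> illegal
(1,0): flips 2 -> legal
(1,1): no bracket -> illegal
(1,2): no bracket -> illegal
(1,5): flips 1 -> legal
(2,0): flips 2 -> legal
(2,5): no bracket -> illegal
(3,4): no bracket -> illegal
(4,0): flips 2 -> legal
(5,1): no bracket -> illegal
(5,2): no bracket -> illegal
W mobility = 5

Answer: B=9 W=5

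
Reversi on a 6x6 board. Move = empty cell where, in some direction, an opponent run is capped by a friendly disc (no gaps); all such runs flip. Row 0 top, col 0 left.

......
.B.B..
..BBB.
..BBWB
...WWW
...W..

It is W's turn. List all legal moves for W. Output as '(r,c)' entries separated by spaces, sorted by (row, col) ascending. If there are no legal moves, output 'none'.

Answer: (0,0) (0,3) (1,2) (1,4) (2,1) (2,5) (3,1)

Derivation:
(0,0): flips 3 -> legal
(0,1): no bracket -> illegal
(0,2): no bracket -> illegal
(0,3): flips 3 -> legal
(0,4): no bracket -> illegal
(1,0): no bracket -> illegal
(1,2): flips 1 -> legal
(1,4): flips 1 -> legal
(1,5): no bracket -> illegal
(2,0): no bracket -> illegal
(2,1): flips 1 -> legal
(2,5): flips 1 -> legal
(3,1): flips 2 -> legal
(4,1): no bracket -> illegal
(4,2): no bracket -> illegal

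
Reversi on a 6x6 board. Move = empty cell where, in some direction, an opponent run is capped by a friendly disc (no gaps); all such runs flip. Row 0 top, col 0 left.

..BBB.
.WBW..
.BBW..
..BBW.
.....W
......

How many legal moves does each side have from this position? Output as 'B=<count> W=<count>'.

Answer: B=7 W=6

Derivation:
-- B to move --
(0,0): flips 1 -> legal
(0,1): flips 1 -> legal
(1,0): flips 1 -> legal
(1,4): flips 2 -> legal
(2,0): flips 1 -> legal
(2,4): flips 2 -> legal
(2,5): no bracket -> illegal
(3,5): flips 1 -> legal
(4,3): no bracket -> illegal
(4,4): no bracket -> illegal
(5,4): no bracket -> illegal
(5,5): no bracket -> illegal
B mobility = 7
-- W to move --
(0,1): flips 1 -> legal
(0,5): no bracket -> illegal
(1,0): no bracket -> illegal
(1,4): no bracket -> illegal
(1,5): no bracket -> illegal
(2,0): flips 2 -> legal
(2,4): no bracket -> illegal
(3,0): no bracket -> illegal
(3,1): flips 4 -> legal
(4,1): flips 1 -> legal
(4,2): no bracket -> illegal
(4,3): flips 1 -> legal
(4,4): flips 2 -> legal
W mobility = 6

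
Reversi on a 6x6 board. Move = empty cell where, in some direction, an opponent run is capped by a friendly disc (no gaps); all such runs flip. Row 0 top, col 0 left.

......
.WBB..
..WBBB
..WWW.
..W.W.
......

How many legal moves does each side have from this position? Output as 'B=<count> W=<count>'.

Answer: B=9 W=6

Derivation:
-- B to move --
(0,0): no bracket -> illegal
(0,1): no bracket -> illegal
(0,2): no bracket -> illegal
(1,0): flips 1 -> legal
(2,0): no bracket -> illegal
(2,1): flips 1 -> legal
(3,1): flips 1 -> legal
(3,5): no bracket -> illegal
(4,1): flips 1 -> legal
(4,3): flips 2 -> legal
(4,5): flips 1 -> legal
(5,1): flips 2 -> legal
(5,2): flips 3 -> legal
(5,3): no bracket -> illegal
(5,4): flips 2 -> legal
(5,5): no bracket -> illegal
B mobility = 9
-- W to move --
(0,1): flips 2 -> legal
(0,2): flips 1 -> legal
(0,3): flips 2 -> legal
(0,4): flips 1 -> legal
(1,4): flips 4 -> legal
(1,5): flips 1 -> legal
(2,1): no bracket -> illegal
(3,5): no bracket -> illegal
W mobility = 6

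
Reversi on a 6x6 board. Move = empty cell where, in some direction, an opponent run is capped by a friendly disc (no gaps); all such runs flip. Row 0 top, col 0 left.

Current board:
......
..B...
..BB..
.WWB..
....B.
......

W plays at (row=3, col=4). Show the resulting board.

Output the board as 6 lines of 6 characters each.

Answer: ......
..B...
..BB..
.WWWW.
....B.
......

Derivation:
Place W at (3,4); scan 8 dirs for brackets.
Dir NW: opp run (2,3) (1,2), next='.' -> no flip
Dir N: first cell '.' (not opp) -> no flip
Dir NE: first cell '.' (not opp) -> no flip
Dir W: opp run (3,3) capped by W -> flip
Dir E: first cell '.' (not opp) -> no flip
Dir SW: first cell '.' (not opp) -> no flip
Dir S: opp run (4,4), next='.' -> no flip
Dir SE: first cell '.' (not opp) -> no flip
All flips: (3,3)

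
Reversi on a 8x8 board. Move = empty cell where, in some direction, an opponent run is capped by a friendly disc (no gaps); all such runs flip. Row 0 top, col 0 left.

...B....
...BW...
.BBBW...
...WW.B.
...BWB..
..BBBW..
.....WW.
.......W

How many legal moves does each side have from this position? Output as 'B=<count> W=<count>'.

-- B to move --
(0,4): flips 4 -> legal
(0,5): flips 1 -> legal
(1,5): flips 1 -> legal
(2,5): flips 3 -> legal
(3,2): no bracket -> illegal
(3,5): flips 2 -> legal
(4,2): no bracket -> illegal
(4,6): no bracket -> illegal
(5,6): flips 1 -> legal
(5,7): no bracket -> illegal
(6,4): no bracket -> illegal
(6,7): no bracket -> illegal
(7,4): no bracket -> illegal
(7,5): flips 2 -> legal
(7,6): flips 1 -> legal
B mobility = 8
-- W to move --
(0,2): flips 1 -> legal
(0,4): no bracket -> illegal
(1,0): no bracket -> illegal
(1,1): flips 1 -> legal
(1,2): flips 2 -> legal
(2,0): flips 3 -> legal
(2,5): no bracket -> illegal
(2,6): no bracket -> illegal
(2,7): no bracket -> illegal
(3,0): no bracket -> illegal
(3,1): no bracket -> illegal
(3,2): flips 3 -> legal
(3,5): flips 1 -> legal
(3,7): no bracket -> illegal
(4,1): no bracket -> illegal
(4,2): flips 1 -> legal
(4,6): flips 1 -> legal
(4,7): no bracket -> illegal
(5,1): flips 3 -> legal
(5,6): flips 1 -> legal
(6,1): flips 2 -> legal
(6,2): flips 1 -> legal
(6,3): flips 2 -> legal
(6,4): flips 1 -> legal
W mobility = 14

Answer: B=8 W=14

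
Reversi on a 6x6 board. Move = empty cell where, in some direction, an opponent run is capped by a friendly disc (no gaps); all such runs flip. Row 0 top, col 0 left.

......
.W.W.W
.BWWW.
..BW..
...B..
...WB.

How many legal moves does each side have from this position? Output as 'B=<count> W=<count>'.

Answer: B=7 W=5

Derivation:
-- B to move --
(0,0): no bracket -> illegal
(0,1): flips 1 -> legal
(0,2): no bracket -> illegal
(0,3): flips 3 -> legal
(0,4): no bracket -> illegal
(0,5): no bracket -> illegal
(1,0): no bracket -> illegal
(1,2): flips 1 -> legal
(1,4): flips 1 -> legal
(2,0): no bracket -> illegal
(2,5): flips 3 -> legal
(3,1): no bracket -> illegal
(3,4): flips 1 -> legal
(3,5): no bracket -> illegal
(4,2): no bracket -> illegal
(4,4): no bracket -> illegal
(5,2): flips 1 -> legal
B mobility = 7
-- W to move --
(1,0): no bracket -> illegal
(1,2): no bracket -> illegal
(2,0): flips 1 -> legal
(3,0): no bracket -> illegal
(3,1): flips 2 -> legal
(3,4): no bracket -> illegal
(4,1): flips 1 -> legal
(4,2): flips 1 -> legal
(4,4): no bracket -> illegal
(4,5): no bracket -> illegal
(5,2): no bracket -> illegal
(5,5): flips 1 -> legal
W mobility = 5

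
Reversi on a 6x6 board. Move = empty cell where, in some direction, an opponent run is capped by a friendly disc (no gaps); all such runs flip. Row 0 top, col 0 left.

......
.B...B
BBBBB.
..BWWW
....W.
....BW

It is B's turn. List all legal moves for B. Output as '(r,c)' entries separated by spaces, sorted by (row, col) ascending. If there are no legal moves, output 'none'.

(2,5): no bracket -> illegal
(4,2): flips 1 -> legal
(4,3): flips 1 -> legal
(4,5): flips 1 -> legal
(5,3): no bracket -> illegal

Answer: (4,2) (4,3) (4,5)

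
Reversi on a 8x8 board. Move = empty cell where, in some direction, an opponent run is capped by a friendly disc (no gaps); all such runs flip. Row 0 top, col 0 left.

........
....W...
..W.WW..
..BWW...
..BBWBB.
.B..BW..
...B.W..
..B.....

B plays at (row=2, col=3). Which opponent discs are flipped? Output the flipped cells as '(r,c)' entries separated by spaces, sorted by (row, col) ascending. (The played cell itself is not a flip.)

Answer: (3,3) (3,4)

Derivation:
Dir NW: first cell '.' (not opp) -> no flip
Dir N: first cell '.' (not opp) -> no flip
Dir NE: opp run (1,4), next='.' -> no flip
Dir W: opp run (2,2), next='.' -> no flip
Dir E: opp run (2,4) (2,5), next='.' -> no flip
Dir SW: first cell 'B' (not opp) -> no flip
Dir S: opp run (3,3) capped by B -> flip
Dir SE: opp run (3,4) capped by B -> flip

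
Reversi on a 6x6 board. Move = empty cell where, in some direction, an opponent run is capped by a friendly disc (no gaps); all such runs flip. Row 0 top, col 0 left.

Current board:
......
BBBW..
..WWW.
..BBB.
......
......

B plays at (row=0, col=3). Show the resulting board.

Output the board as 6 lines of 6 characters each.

Answer: ...B..
BBBB..
..WBW.
..BBB.
......
......

Derivation:
Place B at (0,3); scan 8 dirs for brackets.
Dir NW: edge -> no flip
Dir N: edge -> no flip
Dir NE: edge -> no flip
Dir W: first cell '.' (not opp) -> no flip
Dir E: first cell '.' (not opp) -> no flip
Dir SW: first cell 'B' (not opp) -> no flip
Dir S: opp run (1,3) (2,3) capped by B -> flip
Dir SE: first cell '.' (not opp) -> no flip
All flips: (1,3) (2,3)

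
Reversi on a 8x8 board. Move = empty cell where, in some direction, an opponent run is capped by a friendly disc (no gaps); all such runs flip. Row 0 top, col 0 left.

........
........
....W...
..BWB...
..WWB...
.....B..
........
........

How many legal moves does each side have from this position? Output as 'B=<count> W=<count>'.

Answer: B=5 W=8

Derivation:
-- B to move --
(1,3): no bracket -> illegal
(1,4): flips 1 -> legal
(1,5): no bracket -> illegal
(2,2): flips 1 -> legal
(2,3): no bracket -> illegal
(2,5): no bracket -> illegal
(3,1): no bracket -> illegal
(3,5): no bracket -> illegal
(4,1): flips 2 -> legal
(5,1): no bracket -> illegal
(5,2): flips 2 -> legal
(5,3): no bracket -> illegal
(5,4): flips 1 -> legal
B mobility = 5
-- W to move --
(2,1): flips 1 -> legal
(2,2): flips 1 -> legal
(2,3): no bracket -> illegal
(2,5): flips 1 -> legal
(3,1): flips 1 -> legal
(3,5): flips 1 -> legal
(4,1): no bracket -> illegal
(4,5): flips 1 -> legal
(4,6): no bracket -> illegal
(5,3): no bracket -> illegal
(5,4): flips 2 -> legal
(5,6): no bracket -> illegal
(6,4): no bracket -> illegal
(6,5): no bracket -> illegal
(6,6): flips 2 -> legal
W mobility = 8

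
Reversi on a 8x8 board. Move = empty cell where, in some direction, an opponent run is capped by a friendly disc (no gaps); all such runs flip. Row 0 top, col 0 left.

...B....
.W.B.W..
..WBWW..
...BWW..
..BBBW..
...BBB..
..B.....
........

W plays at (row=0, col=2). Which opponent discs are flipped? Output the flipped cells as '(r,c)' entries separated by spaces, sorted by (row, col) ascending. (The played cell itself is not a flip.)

Dir NW: edge -> no flip
Dir N: edge -> no flip
Dir NE: edge -> no flip
Dir W: first cell '.' (not opp) -> no flip
Dir E: opp run (0,3), next='.' -> no flip
Dir SW: first cell 'W' (not opp) -> no flip
Dir S: first cell '.' (not opp) -> no flip
Dir SE: opp run (1,3) capped by W -> flip

Answer: (1,3)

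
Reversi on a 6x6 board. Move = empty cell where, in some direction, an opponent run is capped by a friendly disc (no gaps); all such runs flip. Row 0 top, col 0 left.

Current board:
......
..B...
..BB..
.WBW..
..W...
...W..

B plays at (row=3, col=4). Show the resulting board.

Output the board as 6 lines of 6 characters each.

Answer: ......
..B...
..BB..
.WBBB.
..W...
...W..

Derivation:
Place B at (3,4); scan 8 dirs for brackets.
Dir NW: first cell 'B' (not opp) -> no flip
Dir N: first cell '.' (not opp) -> no flip
Dir NE: first cell '.' (not opp) -> no flip
Dir W: opp run (3,3) capped by B -> flip
Dir E: first cell '.' (not opp) -> no flip
Dir SW: first cell '.' (not opp) -> no flip
Dir S: first cell '.' (not opp) -> no flip
Dir SE: first cell '.' (not opp) -> no flip
All flips: (3,3)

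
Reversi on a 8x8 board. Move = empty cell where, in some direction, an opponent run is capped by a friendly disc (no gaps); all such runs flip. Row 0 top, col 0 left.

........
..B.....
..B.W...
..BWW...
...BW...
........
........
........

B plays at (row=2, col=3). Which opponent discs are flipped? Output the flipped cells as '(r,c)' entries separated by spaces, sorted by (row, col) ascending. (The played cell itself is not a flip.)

Answer: (3,3)

Derivation:
Dir NW: first cell 'B' (not opp) -> no flip
Dir N: first cell '.' (not opp) -> no flip
Dir NE: first cell '.' (not opp) -> no flip
Dir W: first cell 'B' (not opp) -> no flip
Dir E: opp run (2,4), next='.' -> no flip
Dir SW: first cell 'B' (not opp) -> no flip
Dir S: opp run (3,3) capped by B -> flip
Dir SE: opp run (3,4), next='.' -> no flip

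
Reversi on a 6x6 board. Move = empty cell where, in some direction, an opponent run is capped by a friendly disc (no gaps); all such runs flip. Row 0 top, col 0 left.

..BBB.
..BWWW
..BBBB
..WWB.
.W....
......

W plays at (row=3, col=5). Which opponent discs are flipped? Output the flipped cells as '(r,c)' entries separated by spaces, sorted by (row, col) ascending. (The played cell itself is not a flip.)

Answer: (2,4) (2,5) (3,4)

Derivation:
Dir NW: opp run (2,4) capped by W -> flip
Dir N: opp run (2,5) capped by W -> flip
Dir NE: edge -> no flip
Dir W: opp run (3,4) capped by W -> flip
Dir E: edge -> no flip
Dir SW: first cell '.' (not opp) -> no flip
Dir S: first cell '.' (not opp) -> no flip
Dir SE: edge -> no flip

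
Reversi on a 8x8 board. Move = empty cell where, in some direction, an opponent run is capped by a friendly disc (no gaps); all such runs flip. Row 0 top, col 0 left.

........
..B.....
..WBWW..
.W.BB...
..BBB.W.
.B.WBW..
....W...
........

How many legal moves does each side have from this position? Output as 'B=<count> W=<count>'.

-- B to move --
(1,1): flips 1 -> legal
(1,3): no bracket -> illegal
(1,4): flips 1 -> legal
(1,5): flips 1 -> legal
(1,6): flips 1 -> legal
(2,0): flips 1 -> legal
(2,1): flips 1 -> legal
(2,6): flips 2 -> legal
(3,0): no bracket -> illegal
(3,2): flips 1 -> legal
(3,5): no bracket -> illegal
(3,6): no bracket -> illegal
(3,7): no bracket -> illegal
(4,0): no bracket -> illegal
(4,1): no bracket -> illegal
(4,5): no bracket -> illegal
(4,7): no bracket -> illegal
(5,2): flips 1 -> legal
(5,6): flips 1 -> legal
(5,7): no bracket -> illegal
(6,2): flips 1 -> legal
(6,3): flips 1 -> legal
(6,5): no bracket -> illegal
(6,6): flips 1 -> legal
(7,3): no bracket -> illegal
(7,4): flips 1 -> legal
(7,5): flips 2 -> legal
B mobility = 15
-- W to move --
(0,1): no bracket -> illegal
(0,2): flips 1 -> legal
(0,3): no bracket -> illegal
(1,1): no bracket -> illegal
(1,3): flips 3 -> legal
(1,4): no bracket -> illegal
(2,1): no bracket -> illegal
(3,2): no bracket -> illegal
(3,5): flips 1 -> legal
(4,0): no bracket -> illegal
(4,1): no bracket -> illegal
(4,5): no bracket -> illegal
(5,0): no bracket -> illegal
(5,2): flips 2 -> legal
(6,0): flips 3 -> legal
(6,1): no bracket -> illegal
(6,2): no bracket -> illegal
(6,3): no bracket -> illegal
(6,5): no bracket -> illegal
W mobility = 5

Answer: B=15 W=5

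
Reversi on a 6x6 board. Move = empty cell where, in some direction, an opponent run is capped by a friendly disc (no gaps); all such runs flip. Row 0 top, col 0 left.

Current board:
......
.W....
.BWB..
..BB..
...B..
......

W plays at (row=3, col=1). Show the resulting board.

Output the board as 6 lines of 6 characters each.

Place W at (3,1); scan 8 dirs for brackets.
Dir NW: first cell '.' (not opp) -> no flip
Dir N: opp run (2,1) capped by W -> flip
Dir NE: first cell 'W' (not opp) -> no flip
Dir W: first cell '.' (not opp) -> no flip
Dir E: opp run (3,2) (3,3), next='.' -> no flip
Dir SW: first cell '.' (not opp) -> no flip
Dir S: first cell '.' (not opp) -> no flip
Dir SE: first cell '.' (not opp) -> no flip
All flips: (2,1)

Answer: ......
.W....
.WWB..
.WBB..
...B..
......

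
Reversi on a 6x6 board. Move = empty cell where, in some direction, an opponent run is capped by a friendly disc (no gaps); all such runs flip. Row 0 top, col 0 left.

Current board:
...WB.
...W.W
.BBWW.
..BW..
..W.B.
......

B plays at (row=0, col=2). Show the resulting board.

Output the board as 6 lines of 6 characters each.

Answer: ..BBB.
...W.W
.BBWW.
..BW..
..W.B.
......

Derivation:
Place B at (0,2); scan 8 dirs for brackets.
Dir NW: edge -> no flip
Dir N: edge -> no flip
Dir NE: edge -> no flip
Dir W: first cell '.' (not opp) -> no flip
Dir E: opp run (0,3) capped by B -> flip
Dir SW: first cell '.' (not opp) -> no flip
Dir S: first cell '.' (not opp) -> no flip
Dir SE: opp run (1,3) (2,4), next='.' -> no flip
All flips: (0,3)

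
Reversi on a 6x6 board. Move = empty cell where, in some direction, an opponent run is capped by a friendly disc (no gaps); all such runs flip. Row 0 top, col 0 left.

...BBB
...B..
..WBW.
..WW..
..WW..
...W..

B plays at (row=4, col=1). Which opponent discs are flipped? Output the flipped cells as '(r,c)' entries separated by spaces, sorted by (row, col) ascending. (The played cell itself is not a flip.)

Answer: (3,2)

Derivation:
Dir NW: first cell '.' (not opp) -> no flip
Dir N: first cell '.' (not opp) -> no flip
Dir NE: opp run (3,2) capped by B -> flip
Dir W: first cell '.' (not opp) -> no flip
Dir E: opp run (4,2) (4,3), next='.' -> no flip
Dir SW: first cell '.' (not opp) -> no flip
Dir S: first cell '.' (not opp) -> no flip
Dir SE: first cell '.' (not opp) -> no flip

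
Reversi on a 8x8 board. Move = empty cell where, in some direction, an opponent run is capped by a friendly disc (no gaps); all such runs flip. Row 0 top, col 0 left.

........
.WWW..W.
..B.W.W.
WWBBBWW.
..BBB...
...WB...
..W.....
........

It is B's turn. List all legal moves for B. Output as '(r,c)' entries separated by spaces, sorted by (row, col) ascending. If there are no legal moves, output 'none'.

Answer: (0,0) (0,2) (0,4) (1,4) (1,5) (1,7) (2,0) (3,7) (4,0) (5,2) (6,3) (6,4) (7,1)

Derivation:
(0,0): flips 1 -> legal
(0,1): no bracket -> illegal
(0,2): flips 1 -> legal
(0,3): no bracket -> illegal
(0,4): flips 1 -> legal
(0,5): no bracket -> illegal
(0,6): no bracket -> illegal
(0,7): no bracket -> illegal
(1,0): no bracket -> illegal
(1,4): flips 1 -> legal
(1,5): flips 1 -> legal
(1,7): flips 2 -> legal
(2,0): flips 1 -> legal
(2,1): no bracket -> illegal
(2,3): no bracket -> illegal
(2,5): no bracket -> illegal
(2,7): no bracket -> illegal
(3,7): flips 2 -> legal
(4,0): flips 1 -> legal
(4,1): no bracket -> illegal
(4,5): no bracket -> illegal
(4,6): no bracket -> illegal
(4,7): no bracket -> illegal
(5,1): no bracket -> illegal
(5,2): flips 1 -> legal
(6,1): no bracket -> illegal
(6,3): flips 1 -> legal
(6,4): flips 1 -> legal
(7,1): flips 2 -> legal
(7,2): no bracket -> illegal
(7,3): no bracket -> illegal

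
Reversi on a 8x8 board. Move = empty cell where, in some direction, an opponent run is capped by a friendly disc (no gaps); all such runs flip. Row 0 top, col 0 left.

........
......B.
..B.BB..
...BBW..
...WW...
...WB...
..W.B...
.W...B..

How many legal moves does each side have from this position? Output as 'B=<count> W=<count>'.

Answer: B=8 W=10

Derivation:
-- B to move --
(2,6): no bracket -> illegal
(3,2): flips 1 -> legal
(3,6): flips 1 -> legal
(4,2): flips 1 -> legal
(4,5): flips 1 -> legal
(4,6): flips 1 -> legal
(5,1): no bracket -> illegal
(5,2): flips 2 -> legal
(5,5): flips 1 -> legal
(6,0): no bracket -> illegal
(6,1): no bracket -> illegal
(6,3): flips 2 -> legal
(7,0): no bracket -> illegal
(7,2): no bracket -> illegal
(7,3): no bracket -> illegal
B mobility = 8
-- W to move --
(0,5): no bracket -> illegal
(0,6): no bracket -> illegal
(0,7): flips 3 -> legal
(1,1): flips 2 -> legal
(1,2): no bracket -> illegal
(1,3): flips 1 -> legal
(1,4): flips 2 -> legal
(1,5): flips 1 -> legal
(1,7): no bracket -> illegal
(2,1): no bracket -> illegal
(2,3): flips 1 -> legal
(2,6): no bracket -> illegal
(2,7): no bracket -> illegal
(3,1): no bracket -> illegal
(3,2): flips 2 -> legal
(3,6): no bracket -> illegal
(4,2): no bracket -> illegal
(4,5): no bracket -> illegal
(5,5): flips 1 -> legal
(6,3): no bracket -> illegal
(6,5): flips 1 -> legal
(6,6): no bracket -> illegal
(7,3): no bracket -> illegal
(7,4): flips 2 -> legal
(7,6): no bracket -> illegal
W mobility = 10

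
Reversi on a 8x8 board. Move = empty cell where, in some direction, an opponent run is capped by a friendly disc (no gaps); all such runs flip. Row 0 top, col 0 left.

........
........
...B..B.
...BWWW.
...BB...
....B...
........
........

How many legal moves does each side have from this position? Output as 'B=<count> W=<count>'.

-- B to move --
(2,4): flips 1 -> legal
(2,5): flips 1 -> legal
(2,7): no bracket -> illegal
(3,7): flips 3 -> legal
(4,5): flips 1 -> legal
(4,6): flips 1 -> legal
(4,7): no bracket -> illegal
B mobility = 5
-- W to move --
(1,2): flips 1 -> legal
(1,3): no bracket -> illegal
(1,4): no bracket -> illegal
(1,5): no bracket -> illegal
(1,6): flips 1 -> legal
(1,7): flips 1 -> legal
(2,2): no bracket -> illegal
(2,4): no bracket -> illegal
(2,5): no bracket -> illegal
(2,7): no bracket -> illegal
(3,2): flips 1 -> legal
(3,7): no bracket -> illegal
(4,2): no bracket -> illegal
(4,5): no bracket -> illegal
(5,2): flips 1 -> legal
(5,3): flips 1 -> legal
(5,5): no bracket -> illegal
(6,3): no bracket -> illegal
(6,4): flips 2 -> legal
(6,5): no bracket -> illegal
W mobility = 7

Answer: B=5 W=7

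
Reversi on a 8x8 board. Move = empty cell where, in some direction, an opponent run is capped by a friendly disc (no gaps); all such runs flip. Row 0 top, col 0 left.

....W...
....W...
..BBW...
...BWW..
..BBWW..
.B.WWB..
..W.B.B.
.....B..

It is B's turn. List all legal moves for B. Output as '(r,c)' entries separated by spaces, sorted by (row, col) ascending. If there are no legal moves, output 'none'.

Answer: (0,5) (1,5) (2,5) (3,6) (4,6) (5,2) (5,6) (6,3) (6,5) (7,3)

Derivation:
(0,3): no bracket -> illegal
(0,5): flips 1 -> legal
(1,3): no bracket -> illegal
(1,5): flips 1 -> legal
(2,5): flips 4 -> legal
(2,6): no bracket -> illegal
(3,6): flips 2 -> legal
(4,6): flips 2 -> legal
(5,2): flips 2 -> legal
(5,6): flips 2 -> legal
(6,1): no bracket -> illegal
(6,3): flips 1 -> legal
(6,5): flips 1 -> legal
(7,1): no bracket -> illegal
(7,2): no bracket -> illegal
(7,3): flips 1 -> legal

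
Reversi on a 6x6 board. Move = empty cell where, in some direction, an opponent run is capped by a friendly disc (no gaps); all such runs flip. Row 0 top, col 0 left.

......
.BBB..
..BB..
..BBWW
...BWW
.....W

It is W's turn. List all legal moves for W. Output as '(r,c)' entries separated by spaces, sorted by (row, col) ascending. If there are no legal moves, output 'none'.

Answer: (0,0) (0,1) (3,1) (4,2) (5,2)

Derivation:
(0,0): flips 3 -> legal
(0,1): flips 2 -> legal
(0,2): no bracket -> illegal
(0,3): no bracket -> illegal
(0,4): no bracket -> illegal
(1,0): no bracket -> illegal
(1,4): no bracket -> illegal
(2,0): no bracket -> illegal
(2,1): no bracket -> illegal
(2,4): no bracket -> illegal
(3,1): flips 2 -> legal
(4,1): no bracket -> illegal
(4,2): flips 1 -> legal
(5,2): flips 1 -> legal
(5,3): no bracket -> illegal
(5,4): no bracket -> illegal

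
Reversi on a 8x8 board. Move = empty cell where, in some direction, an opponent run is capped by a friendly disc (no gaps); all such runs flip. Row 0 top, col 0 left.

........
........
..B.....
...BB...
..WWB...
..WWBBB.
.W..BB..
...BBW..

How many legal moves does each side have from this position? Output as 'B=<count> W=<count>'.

-- B to move --
(3,1): flips 2 -> legal
(3,2): flips 1 -> legal
(4,1): flips 2 -> legal
(5,0): no bracket -> illegal
(5,1): flips 3 -> legal
(6,0): no bracket -> illegal
(6,2): flips 1 -> legal
(6,3): flips 2 -> legal
(6,6): no bracket -> illegal
(7,0): flips 3 -> legal
(7,1): no bracket -> illegal
(7,2): no bracket -> illegal
(7,6): flips 1 -> legal
B mobility = 8
-- W to move --
(1,1): no bracket -> illegal
(1,2): no bracket -> illegal
(1,3): no bracket -> illegal
(2,1): no bracket -> illegal
(2,3): flips 1 -> legal
(2,4): flips 1 -> legal
(2,5): flips 1 -> legal
(3,1): no bracket -> illegal
(3,2): no bracket -> illegal
(3,5): flips 1 -> legal
(4,5): flips 3 -> legal
(4,6): no bracket -> illegal
(4,7): no bracket -> illegal
(5,7): flips 3 -> legal
(6,2): no bracket -> illegal
(6,3): no bracket -> illegal
(6,6): no bracket -> illegal
(6,7): no bracket -> illegal
(7,2): flips 2 -> legal
(7,6): flips 2 -> legal
W mobility = 8

Answer: B=8 W=8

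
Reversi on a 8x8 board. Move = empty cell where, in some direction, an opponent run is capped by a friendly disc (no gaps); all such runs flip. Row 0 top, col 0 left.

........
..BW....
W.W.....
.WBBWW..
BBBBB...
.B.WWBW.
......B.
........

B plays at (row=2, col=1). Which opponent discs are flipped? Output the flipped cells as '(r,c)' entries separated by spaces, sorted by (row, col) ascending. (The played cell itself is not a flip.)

Dir NW: first cell '.' (not opp) -> no flip
Dir N: first cell '.' (not opp) -> no flip
Dir NE: first cell 'B' (not opp) -> no flip
Dir W: opp run (2,0), next=edge -> no flip
Dir E: opp run (2,2), next='.' -> no flip
Dir SW: first cell '.' (not opp) -> no flip
Dir S: opp run (3,1) capped by B -> flip
Dir SE: first cell 'B' (not opp) -> no flip

Answer: (3,1)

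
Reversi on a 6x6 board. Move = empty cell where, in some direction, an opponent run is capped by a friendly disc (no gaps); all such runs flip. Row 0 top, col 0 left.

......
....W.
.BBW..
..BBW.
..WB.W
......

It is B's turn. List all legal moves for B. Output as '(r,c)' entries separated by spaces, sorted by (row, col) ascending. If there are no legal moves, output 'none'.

Answer: (0,5) (1,3) (2,4) (2,5) (3,5) (4,1) (5,1) (5,2)

Derivation:
(0,3): no bracket -> illegal
(0,4): no bracket -> illegal
(0,5): flips 2 -> legal
(1,2): no bracket -> illegal
(1,3): flips 1 -> legal
(1,5): no bracket -> illegal
(2,4): flips 1 -> legal
(2,5): flips 1 -> legal
(3,1): no bracket -> illegal
(3,5): flips 1 -> legal
(4,1): flips 1 -> legal
(4,4): no bracket -> illegal
(5,1): flips 1 -> legal
(5,2): flips 1 -> legal
(5,3): no bracket -> illegal
(5,4): no bracket -> illegal
(5,5): no bracket -> illegal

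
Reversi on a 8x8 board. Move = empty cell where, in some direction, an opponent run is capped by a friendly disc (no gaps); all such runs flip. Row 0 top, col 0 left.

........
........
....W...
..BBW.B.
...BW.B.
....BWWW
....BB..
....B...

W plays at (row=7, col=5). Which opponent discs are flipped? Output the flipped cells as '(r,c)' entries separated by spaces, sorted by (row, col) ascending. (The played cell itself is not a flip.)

Answer: (6,5)

Derivation:
Dir NW: opp run (6,4), next='.' -> no flip
Dir N: opp run (6,5) capped by W -> flip
Dir NE: first cell '.' (not opp) -> no flip
Dir W: opp run (7,4), next='.' -> no flip
Dir E: first cell '.' (not opp) -> no flip
Dir SW: edge -> no flip
Dir S: edge -> no flip
Dir SE: edge -> no flip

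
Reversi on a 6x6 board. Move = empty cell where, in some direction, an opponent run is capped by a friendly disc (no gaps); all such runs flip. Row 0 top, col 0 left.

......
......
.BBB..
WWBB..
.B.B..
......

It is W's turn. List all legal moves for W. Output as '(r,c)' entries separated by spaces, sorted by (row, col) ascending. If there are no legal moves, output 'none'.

(1,0): no bracket -> illegal
(1,1): flips 1 -> legal
(1,2): flips 1 -> legal
(1,3): flips 1 -> legal
(1,4): no bracket -> illegal
(2,0): no bracket -> illegal
(2,4): no bracket -> illegal
(3,4): flips 2 -> legal
(4,0): no bracket -> illegal
(4,2): no bracket -> illegal
(4,4): no bracket -> illegal
(5,0): no bracket -> illegal
(5,1): flips 1 -> legal
(5,2): flips 1 -> legal
(5,3): no bracket -> illegal
(5,4): no bracket -> illegal

Answer: (1,1) (1,2) (1,3) (3,4) (5,1) (5,2)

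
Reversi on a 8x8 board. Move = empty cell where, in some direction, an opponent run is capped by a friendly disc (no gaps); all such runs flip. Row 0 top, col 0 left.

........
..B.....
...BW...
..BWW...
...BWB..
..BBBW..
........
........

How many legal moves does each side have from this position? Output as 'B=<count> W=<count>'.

Answer: B=5 W=13

Derivation:
-- B to move --
(1,3): no bracket -> illegal
(1,4): flips 3 -> legal
(1,5): no bracket -> illegal
(2,2): no bracket -> illegal
(2,5): flips 2 -> legal
(3,5): flips 3 -> legal
(4,2): no bracket -> illegal
(4,6): no bracket -> illegal
(5,6): flips 1 -> legal
(6,4): no bracket -> illegal
(6,5): flips 1 -> legal
(6,6): no bracket -> illegal
B mobility = 5
-- W to move --
(0,1): flips 2 -> legal
(0,2): no bracket -> illegal
(0,3): no bracket -> illegal
(1,1): no bracket -> illegal
(1,3): flips 1 -> legal
(1,4): no bracket -> illegal
(2,1): no bracket -> illegal
(2,2): flips 1 -> legal
(3,1): flips 1 -> legal
(3,5): flips 1 -> legal
(3,6): no bracket -> illegal
(4,1): no bracket -> illegal
(4,2): flips 1 -> legal
(4,6): flips 1 -> legal
(5,1): flips 3 -> legal
(5,6): flips 1 -> legal
(6,1): flips 2 -> legal
(6,2): flips 1 -> legal
(6,3): flips 2 -> legal
(6,4): flips 1 -> legal
(6,5): no bracket -> illegal
W mobility = 13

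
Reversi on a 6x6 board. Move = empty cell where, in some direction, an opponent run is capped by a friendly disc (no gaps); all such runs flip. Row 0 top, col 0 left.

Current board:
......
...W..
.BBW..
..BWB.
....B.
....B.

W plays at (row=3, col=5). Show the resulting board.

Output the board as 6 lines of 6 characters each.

Place W at (3,5); scan 8 dirs for brackets.
Dir NW: first cell '.' (not opp) -> no flip
Dir N: first cell '.' (not opp) -> no flip
Dir NE: edge -> no flip
Dir W: opp run (3,4) capped by W -> flip
Dir E: edge -> no flip
Dir SW: opp run (4,4), next='.' -> no flip
Dir S: first cell '.' (not opp) -> no flip
Dir SE: edge -> no flip
All flips: (3,4)

Answer: ......
...W..
.BBW..
..BWWW
....B.
....B.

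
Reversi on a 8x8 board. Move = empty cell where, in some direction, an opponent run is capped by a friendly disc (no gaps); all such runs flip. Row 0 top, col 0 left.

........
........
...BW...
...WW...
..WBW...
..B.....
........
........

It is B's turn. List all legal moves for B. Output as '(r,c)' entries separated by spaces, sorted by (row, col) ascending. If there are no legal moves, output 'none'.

(1,3): no bracket -> illegal
(1,4): no bracket -> illegal
(1,5): no bracket -> illegal
(2,2): no bracket -> illegal
(2,5): flips 2 -> legal
(3,1): no bracket -> illegal
(3,2): flips 1 -> legal
(3,5): no bracket -> illegal
(4,1): flips 1 -> legal
(4,5): flips 2 -> legal
(5,1): no bracket -> illegal
(5,3): no bracket -> illegal
(5,4): no bracket -> illegal
(5,5): no bracket -> illegal

Answer: (2,5) (3,2) (4,1) (4,5)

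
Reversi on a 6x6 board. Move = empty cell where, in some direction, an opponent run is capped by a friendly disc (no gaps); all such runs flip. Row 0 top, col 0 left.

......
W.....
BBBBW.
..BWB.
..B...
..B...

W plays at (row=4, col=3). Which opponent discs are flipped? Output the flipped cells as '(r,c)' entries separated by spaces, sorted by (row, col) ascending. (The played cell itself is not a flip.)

Dir NW: opp run (3,2) (2,1) capped by W -> flip
Dir N: first cell 'W' (not opp) -> no flip
Dir NE: opp run (3,4), next='.' -> no flip
Dir W: opp run (4,2), next='.' -> no flip
Dir E: first cell '.' (not opp) -> no flip
Dir SW: opp run (5,2), next=edge -> no flip
Dir S: first cell '.' (not opp) -> no flip
Dir SE: first cell '.' (not opp) -> no flip

Answer: (2,1) (3,2)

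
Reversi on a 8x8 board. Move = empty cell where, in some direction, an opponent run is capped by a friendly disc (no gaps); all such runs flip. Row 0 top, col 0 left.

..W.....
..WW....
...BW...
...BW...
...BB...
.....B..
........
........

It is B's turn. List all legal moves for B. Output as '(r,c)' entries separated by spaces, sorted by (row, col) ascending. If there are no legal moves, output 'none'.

Answer: (0,1) (0,3) (1,4) (1,5) (2,5) (3,5) (4,5)

Derivation:
(0,1): flips 1 -> legal
(0,3): flips 1 -> legal
(0,4): no bracket -> illegal
(1,1): no bracket -> illegal
(1,4): flips 2 -> legal
(1,5): flips 1 -> legal
(2,1): no bracket -> illegal
(2,2): no bracket -> illegal
(2,5): flips 2 -> legal
(3,5): flips 1 -> legal
(4,5): flips 1 -> legal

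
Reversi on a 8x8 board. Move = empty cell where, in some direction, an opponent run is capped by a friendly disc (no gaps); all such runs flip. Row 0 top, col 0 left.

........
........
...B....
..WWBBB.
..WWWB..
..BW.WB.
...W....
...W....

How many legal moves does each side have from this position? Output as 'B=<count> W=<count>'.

Answer: B=7 W=12

Derivation:
-- B to move --
(2,1): no bracket -> illegal
(2,2): flips 2 -> legal
(2,4): no bracket -> illegal
(3,1): flips 2 -> legal
(4,1): flips 4 -> legal
(4,6): no bracket -> illegal
(5,1): no bracket -> illegal
(5,4): flips 3 -> legal
(6,2): flips 2 -> legal
(6,4): no bracket -> illegal
(6,5): flips 1 -> legal
(6,6): no bracket -> illegal
(7,2): no bracket -> illegal
(7,4): flips 1 -> legal
B mobility = 7
-- W to move --
(1,2): no bracket -> illegal
(1,3): flips 1 -> legal
(1,4): flips 1 -> legal
(2,2): no bracket -> illegal
(2,4): flips 1 -> legal
(2,5): flips 3 -> legal
(2,6): flips 1 -> legal
(2,7): no bracket -> illegal
(3,7): flips 3 -> legal
(4,1): flips 1 -> legal
(4,6): flips 1 -> legal
(4,7): no bracket -> illegal
(5,1): flips 1 -> legal
(5,4): no bracket -> illegal
(5,7): flips 1 -> legal
(6,1): flips 1 -> legal
(6,2): flips 1 -> legal
(6,5): no bracket -> illegal
(6,6): no bracket -> illegal
(6,7): no bracket -> illegal
W mobility = 12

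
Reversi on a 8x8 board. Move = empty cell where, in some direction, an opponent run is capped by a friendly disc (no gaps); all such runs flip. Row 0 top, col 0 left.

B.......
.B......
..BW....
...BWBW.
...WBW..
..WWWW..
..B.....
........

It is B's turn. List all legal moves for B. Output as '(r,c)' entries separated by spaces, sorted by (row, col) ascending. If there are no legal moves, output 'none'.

(1,2): no bracket -> illegal
(1,3): flips 1 -> legal
(1,4): no bracket -> illegal
(2,4): flips 2 -> legal
(2,5): no bracket -> illegal
(2,6): no bracket -> illegal
(2,7): no bracket -> illegal
(3,2): no bracket -> illegal
(3,7): flips 1 -> legal
(4,1): no bracket -> illegal
(4,2): flips 2 -> legal
(4,6): flips 1 -> legal
(4,7): no bracket -> illegal
(5,1): no bracket -> illegal
(5,6): no bracket -> illegal
(6,1): no bracket -> illegal
(6,3): flips 2 -> legal
(6,4): flips 1 -> legal
(6,5): flips 2 -> legal
(6,6): flips 1 -> legal

Answer: (1,3) (2,4) (3,7) (4,2) (4,6) (6,3) (6,4) (6,5) (6,6)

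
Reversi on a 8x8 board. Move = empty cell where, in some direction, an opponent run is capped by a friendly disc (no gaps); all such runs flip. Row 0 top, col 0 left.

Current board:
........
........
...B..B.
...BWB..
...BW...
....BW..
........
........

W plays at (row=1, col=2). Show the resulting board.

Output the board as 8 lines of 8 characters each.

Answer: ........
..W.....
...W..B.
...BWB..
...BW...
....BW..
........
........

Derivation:
Place W at (1,2); scan 8 dirs for brackets.
Dir NW: first cell '.' (not opp) -> no flip
Dir N: first cell '.' (not opp) -> no flip
Dir NE: first cell '.' (not opp) -> no flip
Dir W: first cell '.' (not opp) -> no flip
Dir E: first cell '.' (not opp) -> no flip
Dir SW: first cell '.' (not opp) -> no flip
Dir S: first cell '.' (not opp) -> no flip
Dir SE: opp run (2,3) capped by W -> flip
All flips: (2,3)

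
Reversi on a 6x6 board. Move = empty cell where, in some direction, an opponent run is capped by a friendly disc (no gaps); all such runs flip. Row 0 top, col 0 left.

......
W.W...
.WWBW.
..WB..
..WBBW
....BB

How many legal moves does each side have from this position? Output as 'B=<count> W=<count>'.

-- B to move --
(0,0): no bracket -> illegal
(0,1): flips 1 -> legal
(0,2): no bracket -> illegal
(0,3): no bracket -> illegal
(1,1): flips 1 -> legal
(1,3): no bracket -> illegal
(1,4): no bracket -> illegal
(1,5): flips 1 -> legal
(2,0): flips 2 -> legal
(2,5): flips 1 -> legal
(3,0): no bracket -> illegal
(3,1): flips 1 -> legal
(3,4): no bracket -> illegal
(3,5): flips 1 -> legal
(4,1): flips 2 -> legal
(5,1): flips 1 -> legal
(5,2): no bracket -> illegal
(5,3): no bracket -> illegal
B mobility = 9
-- W to move --
(1,3): no bracket -> illegal
(1,4): flips 1 -> legal
(3,4): flips 2 -> legal
(3,5): no bracket -> illegal
(5,2): no bracket -> illegal
(5,3): no bracket -> illegal
W mobility = 2

Answer: B=9 W=2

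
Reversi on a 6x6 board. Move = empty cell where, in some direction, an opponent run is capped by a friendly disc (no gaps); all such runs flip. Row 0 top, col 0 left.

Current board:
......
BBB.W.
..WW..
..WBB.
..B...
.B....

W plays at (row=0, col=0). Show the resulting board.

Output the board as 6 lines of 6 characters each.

Answer: W.....
BWB.W.
..WW..
..WBB.
..B...
.B....

Derivation:
Place W at (0,0); scan 8 dirs for brackets.
Dir NW: edge -> no flip
Dir N: edge -> no flip
Dir NE: edge -> no flip
Dir W: edge -> no flip
Dir E: first cell '.' (not opp) -> no flip
Dir SW: edge -> no flip
Dir S: opp run (1,0), next='.' -> no flip
Dir SE: opp run (1,1) capped by W -> flip
All flips: (1,1)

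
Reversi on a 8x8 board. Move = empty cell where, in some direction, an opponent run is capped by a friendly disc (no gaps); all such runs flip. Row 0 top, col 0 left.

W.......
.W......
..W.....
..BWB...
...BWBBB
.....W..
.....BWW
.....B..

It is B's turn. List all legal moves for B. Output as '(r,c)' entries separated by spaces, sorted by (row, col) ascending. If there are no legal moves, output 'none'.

(0,1): no bracket -> illegal
(0,2): no bracket -> illegal
(1,0): no bracket -> illegal
(1,2): flips 1 -> legal
(1,3): no bracket -> illegal
(2,0): no bracket -> illegal
(2,1): no bracket -> illegal
(2,3): flips 1 -> legal
(2,4): no bracket -> illegal
(3,1): no bracket -> illegal
(3,5): no bracket -> illegal
(4,2): no bracket -> illegal
(5,3): no bracket -> illegal
(5,4): flips 1 -> legal
(5,6): no bracket -> illegal
(5,7): flips 1 -> legal
(6,4): flips 1 -> legal
(7,6): no bracket -> illegal
(7,7): no bracket -> illegal

Answer: (1,2) (2,3) (5,4) (5,7) (6,4)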